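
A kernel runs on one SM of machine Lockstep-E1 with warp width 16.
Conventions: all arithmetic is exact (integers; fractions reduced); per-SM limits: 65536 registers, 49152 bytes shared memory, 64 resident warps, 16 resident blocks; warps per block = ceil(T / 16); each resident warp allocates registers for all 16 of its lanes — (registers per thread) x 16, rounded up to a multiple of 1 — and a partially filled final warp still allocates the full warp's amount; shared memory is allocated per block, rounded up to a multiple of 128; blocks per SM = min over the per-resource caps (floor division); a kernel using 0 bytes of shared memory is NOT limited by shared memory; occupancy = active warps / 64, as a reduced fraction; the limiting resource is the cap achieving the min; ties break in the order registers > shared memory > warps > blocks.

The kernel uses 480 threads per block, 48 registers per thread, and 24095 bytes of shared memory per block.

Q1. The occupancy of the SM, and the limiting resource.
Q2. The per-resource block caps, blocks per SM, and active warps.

Answer: occupancy 15/16, limited by registers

registers: 2 blocks
shared memory: 2 blocks
warps: 2 blocks
blocks: 16 blocks

Answer: 2 blocks, 60 active warps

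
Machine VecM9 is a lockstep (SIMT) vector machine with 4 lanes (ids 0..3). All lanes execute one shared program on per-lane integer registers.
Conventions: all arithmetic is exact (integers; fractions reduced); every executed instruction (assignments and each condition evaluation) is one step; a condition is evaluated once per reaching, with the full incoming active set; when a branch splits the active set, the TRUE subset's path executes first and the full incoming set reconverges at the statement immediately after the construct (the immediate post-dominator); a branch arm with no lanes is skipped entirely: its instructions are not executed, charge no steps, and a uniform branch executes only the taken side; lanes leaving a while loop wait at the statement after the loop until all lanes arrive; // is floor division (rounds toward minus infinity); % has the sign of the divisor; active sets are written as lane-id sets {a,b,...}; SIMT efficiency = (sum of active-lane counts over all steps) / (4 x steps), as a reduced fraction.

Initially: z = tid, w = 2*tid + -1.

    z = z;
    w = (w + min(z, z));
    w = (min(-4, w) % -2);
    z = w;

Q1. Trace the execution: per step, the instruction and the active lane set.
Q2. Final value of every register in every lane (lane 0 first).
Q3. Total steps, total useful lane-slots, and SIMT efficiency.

step 0: z <- z                       {0,1,2,3}
step 1: w <- (w + min(z, z))         {0,1,2,3}
step 2: w <- (min(-4, w) % -2)       {0,1,2,3}
step 3: z <- w                       {0,1,2,3}

Answer: 4 steps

z: 0,0,0,0
w: 0,0,0,0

steps = 4; useful = 16; efficiency = 16/16 = 1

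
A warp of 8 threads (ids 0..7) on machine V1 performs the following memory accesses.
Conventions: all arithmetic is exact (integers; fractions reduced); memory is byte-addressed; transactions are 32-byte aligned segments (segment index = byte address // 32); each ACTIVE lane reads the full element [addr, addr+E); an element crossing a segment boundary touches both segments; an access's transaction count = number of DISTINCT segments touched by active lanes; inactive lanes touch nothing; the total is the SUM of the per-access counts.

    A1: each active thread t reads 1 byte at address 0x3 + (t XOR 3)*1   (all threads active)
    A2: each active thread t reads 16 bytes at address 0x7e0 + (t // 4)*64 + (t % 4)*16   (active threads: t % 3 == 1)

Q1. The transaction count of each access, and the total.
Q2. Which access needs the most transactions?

A1: 1 transaction
A2: 3 transactions

Answer: 1,3; total 4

Answer: A2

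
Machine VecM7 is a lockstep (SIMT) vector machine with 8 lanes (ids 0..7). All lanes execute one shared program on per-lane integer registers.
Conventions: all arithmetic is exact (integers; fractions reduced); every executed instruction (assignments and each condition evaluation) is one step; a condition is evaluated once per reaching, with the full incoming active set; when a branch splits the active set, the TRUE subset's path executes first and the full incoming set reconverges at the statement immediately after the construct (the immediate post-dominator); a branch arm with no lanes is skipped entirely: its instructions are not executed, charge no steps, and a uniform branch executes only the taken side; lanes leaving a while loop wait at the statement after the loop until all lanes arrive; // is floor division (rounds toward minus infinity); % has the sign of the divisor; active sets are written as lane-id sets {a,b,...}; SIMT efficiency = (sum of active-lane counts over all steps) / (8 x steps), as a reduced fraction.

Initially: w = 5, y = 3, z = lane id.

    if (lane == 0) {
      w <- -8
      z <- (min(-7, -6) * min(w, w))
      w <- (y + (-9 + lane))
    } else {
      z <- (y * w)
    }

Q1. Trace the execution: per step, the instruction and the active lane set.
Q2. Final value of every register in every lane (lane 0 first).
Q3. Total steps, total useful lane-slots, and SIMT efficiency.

step 0: eval (lane == 0)             {0,1,2,3,4,5,6,7}
step 1: w <- -8                      {0}
step 2: z <- (min(-7, -6) * min(w, w)) {0}
step 3: w <- (y + (-9 + lane))       {0}
step 4: z <- (y * w)                 {1,2,3,4,5,6,7}

Answer: 5 steps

w: -6,5,5,5,5,5,5,5
y: 3,3,3,3,3,3,3,3
z: 56,15,15,15,15,15,15,15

steps = 5; useful = 18; efficiency = 18/40 = 9/20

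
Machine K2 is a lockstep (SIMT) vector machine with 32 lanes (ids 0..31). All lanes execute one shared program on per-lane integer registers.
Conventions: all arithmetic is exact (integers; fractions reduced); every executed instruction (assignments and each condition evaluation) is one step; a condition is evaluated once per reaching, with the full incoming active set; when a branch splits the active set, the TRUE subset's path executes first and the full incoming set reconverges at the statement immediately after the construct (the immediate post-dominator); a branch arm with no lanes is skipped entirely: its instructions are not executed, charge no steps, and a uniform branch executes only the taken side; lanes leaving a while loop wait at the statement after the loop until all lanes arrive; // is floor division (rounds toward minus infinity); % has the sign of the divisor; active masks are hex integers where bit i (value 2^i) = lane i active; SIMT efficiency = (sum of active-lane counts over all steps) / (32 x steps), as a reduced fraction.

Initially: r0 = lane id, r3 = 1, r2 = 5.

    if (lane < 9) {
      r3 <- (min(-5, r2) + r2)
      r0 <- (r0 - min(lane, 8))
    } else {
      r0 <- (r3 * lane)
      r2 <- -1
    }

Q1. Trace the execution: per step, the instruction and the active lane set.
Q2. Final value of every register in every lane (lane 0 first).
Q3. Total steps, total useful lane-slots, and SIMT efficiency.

step 0: eval (lane < 9)              0xffffffff
step 1: r3 <- (min(-5, r2) + r2)     0x000001ff
step 2: r0 <- (r0 - min(lane, 8))    0x000001ff
step 3: r0 <- (r3 * lane)            0xfffffe00
step 4: r2 <- -1                     0xfffffe00

Answer: 5 steps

r0: 0,0,0,0,0,0,0,0,0,9,10,11,12,13,14,15,16,17,18,19,20,21,22,23,24,25,26,27,28,29,30,31
r3: 0,0,0,0,0,0,0,0,0,1,1,1,1,1,1,1,1,1,1,1,1,1,1,1,1,1,1,1,1,1,1,1
r2: 5,5,5,5,5,5,5,5,5,-1,-1,-1,-1,-1,-1,-1,-1,-1,-1,-1,-1,-1,-1,-1,-1,-1,-1,-1,-1,-1,-1,-1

steps = 5; useful = 96; efficiency = 96/160 = 3/5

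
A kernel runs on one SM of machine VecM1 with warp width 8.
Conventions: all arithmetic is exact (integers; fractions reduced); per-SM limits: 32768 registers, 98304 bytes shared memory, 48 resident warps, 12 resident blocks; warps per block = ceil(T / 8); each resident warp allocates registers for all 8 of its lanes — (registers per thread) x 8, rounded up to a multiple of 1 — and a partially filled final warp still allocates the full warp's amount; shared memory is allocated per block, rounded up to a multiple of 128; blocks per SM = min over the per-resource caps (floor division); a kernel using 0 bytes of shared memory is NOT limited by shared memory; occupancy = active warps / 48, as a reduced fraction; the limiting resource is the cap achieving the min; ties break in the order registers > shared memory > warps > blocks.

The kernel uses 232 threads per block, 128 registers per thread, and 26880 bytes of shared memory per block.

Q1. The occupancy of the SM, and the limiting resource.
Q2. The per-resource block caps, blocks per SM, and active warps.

Answer: occupancy 29/48, limited by registers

registers: 1 block
shared memory: 3 blocks
warps: 1 block
blocks: 12 blocks

Answer: 1 block, 29 active warps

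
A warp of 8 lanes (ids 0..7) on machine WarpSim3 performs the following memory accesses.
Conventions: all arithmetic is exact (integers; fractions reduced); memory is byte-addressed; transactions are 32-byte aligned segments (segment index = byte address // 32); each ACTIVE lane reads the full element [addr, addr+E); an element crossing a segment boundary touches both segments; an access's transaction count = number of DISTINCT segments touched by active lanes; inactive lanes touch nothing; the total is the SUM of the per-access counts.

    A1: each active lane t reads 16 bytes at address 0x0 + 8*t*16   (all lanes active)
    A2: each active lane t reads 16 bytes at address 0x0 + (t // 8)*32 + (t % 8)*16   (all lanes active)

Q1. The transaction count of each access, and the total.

A1: 8 transactions
A2: 4 transactions

Answer: 8,4; total 12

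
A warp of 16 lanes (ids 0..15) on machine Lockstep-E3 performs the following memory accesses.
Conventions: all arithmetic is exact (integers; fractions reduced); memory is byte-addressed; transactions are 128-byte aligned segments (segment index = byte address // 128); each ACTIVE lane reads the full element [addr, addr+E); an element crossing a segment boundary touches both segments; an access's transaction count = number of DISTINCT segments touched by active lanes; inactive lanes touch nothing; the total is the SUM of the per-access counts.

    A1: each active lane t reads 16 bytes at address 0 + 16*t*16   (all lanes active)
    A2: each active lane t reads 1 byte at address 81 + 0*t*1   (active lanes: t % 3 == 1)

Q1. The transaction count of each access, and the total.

A1: 16 transactions
A2: 1 transaction

Answer: 16,1; total 17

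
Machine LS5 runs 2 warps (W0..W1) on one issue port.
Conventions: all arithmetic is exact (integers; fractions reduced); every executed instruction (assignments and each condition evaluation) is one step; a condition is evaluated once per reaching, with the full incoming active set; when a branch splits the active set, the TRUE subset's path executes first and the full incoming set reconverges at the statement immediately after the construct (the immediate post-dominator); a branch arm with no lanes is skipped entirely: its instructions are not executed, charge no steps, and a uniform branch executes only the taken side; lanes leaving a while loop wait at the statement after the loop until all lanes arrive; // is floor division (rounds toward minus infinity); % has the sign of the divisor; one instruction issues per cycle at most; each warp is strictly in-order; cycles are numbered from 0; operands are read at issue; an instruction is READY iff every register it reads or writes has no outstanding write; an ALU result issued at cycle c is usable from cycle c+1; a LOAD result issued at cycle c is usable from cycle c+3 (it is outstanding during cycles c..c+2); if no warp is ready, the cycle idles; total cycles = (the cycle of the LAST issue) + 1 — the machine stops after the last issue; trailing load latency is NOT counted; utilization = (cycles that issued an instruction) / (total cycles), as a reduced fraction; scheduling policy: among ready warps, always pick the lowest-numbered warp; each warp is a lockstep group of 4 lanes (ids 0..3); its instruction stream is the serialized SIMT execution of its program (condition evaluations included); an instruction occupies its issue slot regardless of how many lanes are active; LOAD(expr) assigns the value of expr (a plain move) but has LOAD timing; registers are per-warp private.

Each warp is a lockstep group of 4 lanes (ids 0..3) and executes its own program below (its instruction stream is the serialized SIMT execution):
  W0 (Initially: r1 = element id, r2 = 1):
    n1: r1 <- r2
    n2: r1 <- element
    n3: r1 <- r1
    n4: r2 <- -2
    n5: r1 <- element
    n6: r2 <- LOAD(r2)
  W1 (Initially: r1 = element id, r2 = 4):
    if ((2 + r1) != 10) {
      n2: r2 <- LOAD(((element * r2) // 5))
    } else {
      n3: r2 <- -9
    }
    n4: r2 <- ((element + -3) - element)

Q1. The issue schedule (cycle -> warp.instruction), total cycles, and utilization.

cycle 0: W0.I0
cycle 1: W0.I1
cycle 2: W0.I2
cycle 3: W0.I3
cycle 4: W0.I4
cycle 5: W0.I5
cycle 6: W1.I0
cycle 7: W1.I1
cycle 8: idle
cycle 9: idle
cycle 10: W1.I2

Answer: 11 cycles, utilization 9/11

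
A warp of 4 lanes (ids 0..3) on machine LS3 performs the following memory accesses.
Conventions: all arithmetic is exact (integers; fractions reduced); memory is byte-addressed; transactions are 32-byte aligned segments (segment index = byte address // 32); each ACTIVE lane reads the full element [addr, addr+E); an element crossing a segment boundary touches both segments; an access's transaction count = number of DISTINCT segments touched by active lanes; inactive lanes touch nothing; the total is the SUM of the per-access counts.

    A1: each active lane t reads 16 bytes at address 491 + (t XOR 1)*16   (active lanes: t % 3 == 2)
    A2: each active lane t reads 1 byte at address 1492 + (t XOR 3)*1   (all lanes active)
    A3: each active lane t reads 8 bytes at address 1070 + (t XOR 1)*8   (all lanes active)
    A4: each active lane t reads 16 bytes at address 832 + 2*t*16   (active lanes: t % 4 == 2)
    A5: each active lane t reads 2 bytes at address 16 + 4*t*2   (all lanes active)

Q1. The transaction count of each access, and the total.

A1: 2 transactions
A2: 1 transaction
A3: 2 transactions
A4: 1 transaction
A5: 2 transactions

Answer: 2,1,2,1,2; total 8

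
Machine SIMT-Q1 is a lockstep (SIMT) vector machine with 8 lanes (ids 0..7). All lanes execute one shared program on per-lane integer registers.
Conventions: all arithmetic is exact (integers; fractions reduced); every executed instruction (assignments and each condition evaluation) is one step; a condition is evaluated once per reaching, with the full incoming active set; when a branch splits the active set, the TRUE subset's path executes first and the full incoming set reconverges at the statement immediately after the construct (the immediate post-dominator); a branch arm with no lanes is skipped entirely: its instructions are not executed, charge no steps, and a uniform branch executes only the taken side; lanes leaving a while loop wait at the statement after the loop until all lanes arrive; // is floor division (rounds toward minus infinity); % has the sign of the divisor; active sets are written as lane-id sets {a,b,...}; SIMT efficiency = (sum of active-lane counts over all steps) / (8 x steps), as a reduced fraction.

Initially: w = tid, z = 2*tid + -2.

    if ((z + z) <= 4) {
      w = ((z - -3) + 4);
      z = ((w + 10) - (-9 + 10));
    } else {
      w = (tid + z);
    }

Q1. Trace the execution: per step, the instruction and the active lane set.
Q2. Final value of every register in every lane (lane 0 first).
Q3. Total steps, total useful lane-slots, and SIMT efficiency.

step 0: eval ((z + z) <= 4)          {0,1,2,3,4,5,6,7}
step 1: w <- ((z - -3) + 4)          {0,1,2}
step 2: z <- ((w + 10) - (-9 + 10))  {0,1,2}
step 3: w <- (tid + z)               {3,4,5,6,7}

Answer: 4 steps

w: 5,7,9,7,10,13,16,19
z: 14,16,18,4,6,8,10,12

steps = 4; useful = 19; efficiency = 19/32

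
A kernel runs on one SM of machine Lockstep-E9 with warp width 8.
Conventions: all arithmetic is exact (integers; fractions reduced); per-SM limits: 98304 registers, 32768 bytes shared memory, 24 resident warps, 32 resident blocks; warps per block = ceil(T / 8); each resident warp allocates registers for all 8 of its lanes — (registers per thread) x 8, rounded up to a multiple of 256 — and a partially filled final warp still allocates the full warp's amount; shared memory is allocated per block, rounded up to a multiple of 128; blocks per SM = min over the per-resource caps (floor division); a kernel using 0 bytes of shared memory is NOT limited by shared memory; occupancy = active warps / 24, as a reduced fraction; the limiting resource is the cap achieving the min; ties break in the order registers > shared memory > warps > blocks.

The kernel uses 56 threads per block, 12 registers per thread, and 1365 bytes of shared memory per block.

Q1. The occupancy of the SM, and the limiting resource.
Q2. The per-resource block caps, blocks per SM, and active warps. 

Answer: occupancy 7/8, limited by warps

registers: 54 blocks
shared memory: 23 blocks
warps: 3 blocks
blocks: 32 blocks

Answer: 3 blocks, 21 active warps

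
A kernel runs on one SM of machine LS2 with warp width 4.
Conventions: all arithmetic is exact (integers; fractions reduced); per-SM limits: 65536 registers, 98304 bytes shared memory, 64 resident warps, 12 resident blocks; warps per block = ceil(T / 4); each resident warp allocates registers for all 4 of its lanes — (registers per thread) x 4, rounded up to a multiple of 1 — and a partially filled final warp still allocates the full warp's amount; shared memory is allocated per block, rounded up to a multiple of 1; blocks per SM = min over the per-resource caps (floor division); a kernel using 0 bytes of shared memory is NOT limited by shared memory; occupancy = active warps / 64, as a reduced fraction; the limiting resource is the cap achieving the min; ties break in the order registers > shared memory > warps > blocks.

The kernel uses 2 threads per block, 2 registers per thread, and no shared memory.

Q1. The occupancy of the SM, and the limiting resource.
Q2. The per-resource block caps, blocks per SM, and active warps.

Answer: occupancy 3/16, limited by blocks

registers: 8192 blocks
shared memory: no limit (kernel uses none)
warps: 64 blocks
blocks: 12 blocks

Answer: 12 blocks, 12 active warps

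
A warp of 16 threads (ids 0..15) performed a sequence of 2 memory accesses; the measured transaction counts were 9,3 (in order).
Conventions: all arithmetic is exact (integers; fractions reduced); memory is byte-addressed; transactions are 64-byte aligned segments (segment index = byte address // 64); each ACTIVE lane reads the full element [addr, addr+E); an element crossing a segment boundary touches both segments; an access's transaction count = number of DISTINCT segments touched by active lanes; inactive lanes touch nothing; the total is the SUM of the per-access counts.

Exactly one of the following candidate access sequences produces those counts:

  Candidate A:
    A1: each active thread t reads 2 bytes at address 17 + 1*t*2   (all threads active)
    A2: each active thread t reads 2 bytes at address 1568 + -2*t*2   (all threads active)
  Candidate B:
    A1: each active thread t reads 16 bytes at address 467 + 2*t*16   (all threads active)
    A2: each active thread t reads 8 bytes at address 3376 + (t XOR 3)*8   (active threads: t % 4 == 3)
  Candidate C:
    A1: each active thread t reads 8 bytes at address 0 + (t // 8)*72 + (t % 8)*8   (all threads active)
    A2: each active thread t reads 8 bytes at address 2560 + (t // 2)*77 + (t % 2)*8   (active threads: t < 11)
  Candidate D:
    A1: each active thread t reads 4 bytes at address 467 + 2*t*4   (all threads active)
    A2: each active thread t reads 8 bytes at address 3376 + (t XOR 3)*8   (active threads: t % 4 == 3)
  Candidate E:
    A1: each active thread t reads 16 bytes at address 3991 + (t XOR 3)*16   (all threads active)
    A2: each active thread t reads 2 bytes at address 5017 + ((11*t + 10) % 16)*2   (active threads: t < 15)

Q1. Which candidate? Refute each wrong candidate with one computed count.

A: A1 gives 1 transaction, not 9
C: A1 gives 3 transactions, not 9
D: A1 gives 3 transactions, not 9
E: A1 gives 5 transactions, not 9
B: all counts match (9,3)

Answer: B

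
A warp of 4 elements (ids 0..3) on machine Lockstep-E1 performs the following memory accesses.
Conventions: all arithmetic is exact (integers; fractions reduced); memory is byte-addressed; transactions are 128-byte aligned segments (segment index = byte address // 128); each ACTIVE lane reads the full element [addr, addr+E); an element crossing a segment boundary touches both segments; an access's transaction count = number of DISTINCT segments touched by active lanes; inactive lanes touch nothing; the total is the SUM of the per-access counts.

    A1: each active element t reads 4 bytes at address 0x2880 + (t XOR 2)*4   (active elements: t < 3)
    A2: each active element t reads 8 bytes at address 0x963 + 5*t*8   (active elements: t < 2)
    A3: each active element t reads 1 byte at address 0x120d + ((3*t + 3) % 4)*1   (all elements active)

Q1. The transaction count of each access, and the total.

A1: 1 transaction
A2: 2 transactions
A3: 1 transaction

Answer: 1,2,1; total 4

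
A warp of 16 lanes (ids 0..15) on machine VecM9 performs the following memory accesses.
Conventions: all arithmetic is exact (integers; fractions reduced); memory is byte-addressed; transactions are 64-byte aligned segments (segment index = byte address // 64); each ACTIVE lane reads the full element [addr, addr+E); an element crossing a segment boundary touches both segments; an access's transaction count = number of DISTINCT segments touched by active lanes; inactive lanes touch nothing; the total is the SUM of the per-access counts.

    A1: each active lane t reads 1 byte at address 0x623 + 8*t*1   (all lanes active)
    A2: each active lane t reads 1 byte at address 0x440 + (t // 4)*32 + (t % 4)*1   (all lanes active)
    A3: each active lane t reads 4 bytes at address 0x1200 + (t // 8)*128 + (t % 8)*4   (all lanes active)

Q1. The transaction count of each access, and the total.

A1: 3 transactions
A2: 2 transactions
A3: 2 transactions

Answer: 3,2,2; total 7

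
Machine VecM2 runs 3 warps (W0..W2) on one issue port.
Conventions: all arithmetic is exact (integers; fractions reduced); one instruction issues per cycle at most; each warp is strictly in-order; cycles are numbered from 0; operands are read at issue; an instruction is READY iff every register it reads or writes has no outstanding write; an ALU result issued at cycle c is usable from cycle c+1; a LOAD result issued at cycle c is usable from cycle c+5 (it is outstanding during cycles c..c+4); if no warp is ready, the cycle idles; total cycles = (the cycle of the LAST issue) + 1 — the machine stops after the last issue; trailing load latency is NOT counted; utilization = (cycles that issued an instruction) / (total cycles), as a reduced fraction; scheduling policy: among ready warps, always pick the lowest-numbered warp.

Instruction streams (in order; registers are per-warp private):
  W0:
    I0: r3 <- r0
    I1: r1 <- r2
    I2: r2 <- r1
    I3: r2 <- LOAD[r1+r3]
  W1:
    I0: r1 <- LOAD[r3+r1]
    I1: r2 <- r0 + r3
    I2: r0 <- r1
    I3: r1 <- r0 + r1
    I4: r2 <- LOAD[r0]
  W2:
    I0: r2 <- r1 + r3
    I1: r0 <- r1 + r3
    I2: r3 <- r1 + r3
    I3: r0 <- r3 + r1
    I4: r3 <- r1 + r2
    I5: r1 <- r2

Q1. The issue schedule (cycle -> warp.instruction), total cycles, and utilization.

cycle 0: W0.I0
cycle 1: W0.I1
cycle 2: W0.I2
cycle 3: W0.I3
cycle 4: W1.I0
cycle 5: W1.I1
cycle 6: W2.I0
cycle 7: W2.I1
cycle 8: W2.I2
cycle 9: W1.I2
cycle 10: W1.I3
cycle 11: W1.I4
cycle 12: W2.I3
cycle 13: W2.I4
cycle 14: W2.I5

Answer: 15 cycles, utilization 1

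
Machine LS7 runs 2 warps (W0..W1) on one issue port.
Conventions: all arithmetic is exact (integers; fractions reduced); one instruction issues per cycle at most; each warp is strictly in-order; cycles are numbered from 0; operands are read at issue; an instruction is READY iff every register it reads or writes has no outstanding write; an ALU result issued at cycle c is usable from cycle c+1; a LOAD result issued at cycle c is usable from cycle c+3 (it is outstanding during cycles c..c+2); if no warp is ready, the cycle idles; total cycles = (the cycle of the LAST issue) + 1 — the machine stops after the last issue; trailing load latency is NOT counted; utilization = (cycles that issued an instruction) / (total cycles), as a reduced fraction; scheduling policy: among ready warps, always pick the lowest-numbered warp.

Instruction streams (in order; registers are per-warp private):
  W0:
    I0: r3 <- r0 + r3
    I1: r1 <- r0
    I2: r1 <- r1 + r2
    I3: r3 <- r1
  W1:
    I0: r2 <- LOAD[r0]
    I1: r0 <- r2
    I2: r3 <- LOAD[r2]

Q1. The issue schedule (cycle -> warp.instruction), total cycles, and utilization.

cycle 0: W0.I0
cycle 1: W0.I1
cycle 2: W0.I2
cycle 3: W0.I3
cycle 4: W1.I0
cycle 5: idle
cycle 6: idle
cycle 7: W1.I1
cycle 8: W1.I2

Answer: 9 cycles, utilization 7/9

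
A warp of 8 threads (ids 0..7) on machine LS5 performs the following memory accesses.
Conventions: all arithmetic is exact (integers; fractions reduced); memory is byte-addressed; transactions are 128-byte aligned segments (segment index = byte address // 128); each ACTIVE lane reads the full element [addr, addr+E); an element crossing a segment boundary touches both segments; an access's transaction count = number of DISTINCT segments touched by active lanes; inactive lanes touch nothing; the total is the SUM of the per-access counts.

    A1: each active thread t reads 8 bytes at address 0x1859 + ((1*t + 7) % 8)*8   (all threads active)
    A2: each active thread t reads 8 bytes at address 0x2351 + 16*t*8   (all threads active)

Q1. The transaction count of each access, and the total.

A1: 2 transactions
A2: 8 transactions

Answer: 2,8; total 10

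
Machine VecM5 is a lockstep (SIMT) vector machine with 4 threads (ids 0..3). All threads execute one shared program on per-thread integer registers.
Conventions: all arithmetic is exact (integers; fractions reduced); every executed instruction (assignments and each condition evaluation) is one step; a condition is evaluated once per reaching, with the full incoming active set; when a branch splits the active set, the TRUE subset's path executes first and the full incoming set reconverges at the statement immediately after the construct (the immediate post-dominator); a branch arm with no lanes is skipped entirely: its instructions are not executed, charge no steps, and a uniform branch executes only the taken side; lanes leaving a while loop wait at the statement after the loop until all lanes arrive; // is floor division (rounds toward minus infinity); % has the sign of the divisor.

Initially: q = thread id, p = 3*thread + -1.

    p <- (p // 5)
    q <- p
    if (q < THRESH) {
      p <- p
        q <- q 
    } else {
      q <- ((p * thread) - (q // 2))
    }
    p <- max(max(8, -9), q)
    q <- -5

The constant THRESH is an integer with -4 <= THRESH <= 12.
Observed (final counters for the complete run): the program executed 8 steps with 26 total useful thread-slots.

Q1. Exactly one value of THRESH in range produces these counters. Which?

Answer: THRESH = 1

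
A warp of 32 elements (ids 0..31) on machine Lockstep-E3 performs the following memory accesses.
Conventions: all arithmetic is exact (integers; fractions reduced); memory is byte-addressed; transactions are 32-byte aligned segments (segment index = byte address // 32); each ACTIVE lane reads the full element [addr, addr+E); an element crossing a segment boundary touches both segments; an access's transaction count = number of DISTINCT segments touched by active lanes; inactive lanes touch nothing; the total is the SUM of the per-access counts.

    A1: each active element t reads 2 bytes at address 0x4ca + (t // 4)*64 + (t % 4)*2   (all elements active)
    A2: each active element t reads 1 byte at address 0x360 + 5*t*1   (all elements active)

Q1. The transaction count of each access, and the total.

A1: 8 transactions
A2: 5 transactions

Answer: 8,5; total 13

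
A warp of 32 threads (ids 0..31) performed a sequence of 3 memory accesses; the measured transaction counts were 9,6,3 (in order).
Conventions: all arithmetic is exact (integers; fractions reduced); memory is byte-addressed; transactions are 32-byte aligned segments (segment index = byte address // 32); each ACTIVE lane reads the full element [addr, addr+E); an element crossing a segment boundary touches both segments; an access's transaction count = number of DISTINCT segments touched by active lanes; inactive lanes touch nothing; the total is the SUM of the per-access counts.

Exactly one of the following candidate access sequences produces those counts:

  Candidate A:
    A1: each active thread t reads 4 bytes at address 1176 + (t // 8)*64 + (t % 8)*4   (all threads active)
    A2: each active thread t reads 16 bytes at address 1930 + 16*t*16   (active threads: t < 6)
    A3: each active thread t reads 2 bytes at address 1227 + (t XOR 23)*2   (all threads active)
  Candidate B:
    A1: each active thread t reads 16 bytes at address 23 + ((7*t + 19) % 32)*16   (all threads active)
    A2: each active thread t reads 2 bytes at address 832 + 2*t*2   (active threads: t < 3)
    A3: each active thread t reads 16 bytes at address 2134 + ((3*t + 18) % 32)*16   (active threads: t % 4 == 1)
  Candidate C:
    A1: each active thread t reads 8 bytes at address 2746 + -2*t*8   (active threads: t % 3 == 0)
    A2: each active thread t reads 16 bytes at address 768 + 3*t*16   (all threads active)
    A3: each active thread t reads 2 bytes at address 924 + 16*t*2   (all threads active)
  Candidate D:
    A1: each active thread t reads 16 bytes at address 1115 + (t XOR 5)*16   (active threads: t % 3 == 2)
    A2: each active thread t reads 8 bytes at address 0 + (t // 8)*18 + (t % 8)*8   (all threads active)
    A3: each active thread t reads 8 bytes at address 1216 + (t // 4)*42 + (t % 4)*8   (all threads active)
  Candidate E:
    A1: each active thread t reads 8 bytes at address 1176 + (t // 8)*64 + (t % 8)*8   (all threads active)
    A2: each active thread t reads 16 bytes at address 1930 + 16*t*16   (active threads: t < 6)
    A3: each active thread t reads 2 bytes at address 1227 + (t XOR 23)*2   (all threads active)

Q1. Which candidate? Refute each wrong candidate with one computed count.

A: A1 gives 8 transactions, not 9
B: A1 gives 17 transactions, not 9
C: A1 gives 17 transactions, not 9
D: A1 gives 12 transactions, not 9
E: all counts match (9,6,3)

Answer: E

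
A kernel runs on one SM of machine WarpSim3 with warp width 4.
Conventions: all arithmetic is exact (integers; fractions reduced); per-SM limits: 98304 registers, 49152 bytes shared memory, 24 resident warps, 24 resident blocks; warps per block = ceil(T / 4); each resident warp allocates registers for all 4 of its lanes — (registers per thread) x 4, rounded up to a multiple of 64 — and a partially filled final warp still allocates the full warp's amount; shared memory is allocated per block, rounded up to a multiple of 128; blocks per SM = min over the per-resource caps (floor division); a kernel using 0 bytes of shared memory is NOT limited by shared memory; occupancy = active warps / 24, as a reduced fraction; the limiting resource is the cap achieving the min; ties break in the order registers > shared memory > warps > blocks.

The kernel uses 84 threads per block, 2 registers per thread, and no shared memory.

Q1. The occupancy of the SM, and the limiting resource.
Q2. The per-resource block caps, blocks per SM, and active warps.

Answer: occupancy 7/8, limited by warps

registers: 73 blocks
shared memory: no limit (kernel uses none)
warps: 1 block
blocks: 24 blocks

Answer: 1 block, 21 active warps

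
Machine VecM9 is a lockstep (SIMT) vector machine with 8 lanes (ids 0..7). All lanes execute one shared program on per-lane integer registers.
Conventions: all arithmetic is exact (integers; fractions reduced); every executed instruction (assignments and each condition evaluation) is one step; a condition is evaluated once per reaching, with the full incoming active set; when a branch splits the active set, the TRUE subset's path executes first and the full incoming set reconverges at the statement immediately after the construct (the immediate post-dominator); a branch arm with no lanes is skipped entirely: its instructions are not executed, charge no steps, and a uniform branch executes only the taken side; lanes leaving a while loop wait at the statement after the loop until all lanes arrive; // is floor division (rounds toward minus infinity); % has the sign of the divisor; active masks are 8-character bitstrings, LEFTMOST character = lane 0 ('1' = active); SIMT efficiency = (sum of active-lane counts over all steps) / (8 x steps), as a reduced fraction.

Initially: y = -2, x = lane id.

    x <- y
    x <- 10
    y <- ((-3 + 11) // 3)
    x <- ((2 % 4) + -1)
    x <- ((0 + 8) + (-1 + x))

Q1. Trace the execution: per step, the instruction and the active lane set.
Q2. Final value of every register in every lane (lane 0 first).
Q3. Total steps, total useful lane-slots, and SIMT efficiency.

step 0: x <- y                       11111111
step 1: x <- 10                      11111111
step 2: y <- ((-3 + 11) // 3)        11111111
step 3: x <- ((2 % 4) + -1)          11111111
step 4: x <- ((0 + 8) + (-1 + x))    11111111

Answer: 5 steps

y: 2,2,2,2,2,2,2,2
x: 8,8,8,8,8,8,8,8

steps = 5; useful = 40; efficiency = 40/40 = 1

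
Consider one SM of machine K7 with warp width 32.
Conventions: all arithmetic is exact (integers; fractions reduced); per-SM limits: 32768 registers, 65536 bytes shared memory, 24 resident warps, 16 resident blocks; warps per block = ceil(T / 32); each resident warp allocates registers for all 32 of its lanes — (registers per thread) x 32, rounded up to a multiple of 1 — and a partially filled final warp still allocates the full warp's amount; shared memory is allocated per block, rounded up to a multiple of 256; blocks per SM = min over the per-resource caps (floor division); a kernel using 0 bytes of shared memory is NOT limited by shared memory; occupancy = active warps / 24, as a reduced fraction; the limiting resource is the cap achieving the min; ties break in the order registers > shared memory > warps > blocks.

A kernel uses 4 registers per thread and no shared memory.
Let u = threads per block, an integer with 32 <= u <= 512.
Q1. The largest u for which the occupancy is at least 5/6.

Answer: u = 384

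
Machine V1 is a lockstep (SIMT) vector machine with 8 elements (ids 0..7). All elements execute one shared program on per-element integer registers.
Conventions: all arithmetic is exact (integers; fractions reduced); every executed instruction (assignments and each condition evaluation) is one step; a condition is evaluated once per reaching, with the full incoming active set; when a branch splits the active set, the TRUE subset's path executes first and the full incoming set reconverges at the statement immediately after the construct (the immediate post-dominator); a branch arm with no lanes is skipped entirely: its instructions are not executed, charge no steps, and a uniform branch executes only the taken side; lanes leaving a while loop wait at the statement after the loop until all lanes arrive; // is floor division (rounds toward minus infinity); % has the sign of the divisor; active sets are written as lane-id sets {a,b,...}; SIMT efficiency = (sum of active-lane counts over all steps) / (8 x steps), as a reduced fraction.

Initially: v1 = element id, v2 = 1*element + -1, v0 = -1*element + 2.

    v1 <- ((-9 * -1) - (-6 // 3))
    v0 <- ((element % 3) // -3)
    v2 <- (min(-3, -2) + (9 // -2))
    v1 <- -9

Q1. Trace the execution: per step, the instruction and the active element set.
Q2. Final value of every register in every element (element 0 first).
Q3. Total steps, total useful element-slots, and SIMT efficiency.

step 0: v1 <- ((-9 * -1) - (-6 // 3)) {0,1,2,3,4,5,6,7}
step 1: v0 <- ((element % 3) // -3)  {0,1,2,3,4,5,6,7}
step 2: v2 <- (min(-3, -2) + (9 // -2)) {0,1,2,3,4,5,6,7}
step 3: v1 <- -9                     {0,1,2,3,4,5,6,7}

Answer: 4 steps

v1: -9,-9,-9,-9,-9,-9,-9,-9
v2: -8,-8,-8,-8,-8,-8,-8,-8
v0: 0,-1,-1,0,-1,-1,0,-1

steps = 4; useful = 32; efficiency = 32/32 = 1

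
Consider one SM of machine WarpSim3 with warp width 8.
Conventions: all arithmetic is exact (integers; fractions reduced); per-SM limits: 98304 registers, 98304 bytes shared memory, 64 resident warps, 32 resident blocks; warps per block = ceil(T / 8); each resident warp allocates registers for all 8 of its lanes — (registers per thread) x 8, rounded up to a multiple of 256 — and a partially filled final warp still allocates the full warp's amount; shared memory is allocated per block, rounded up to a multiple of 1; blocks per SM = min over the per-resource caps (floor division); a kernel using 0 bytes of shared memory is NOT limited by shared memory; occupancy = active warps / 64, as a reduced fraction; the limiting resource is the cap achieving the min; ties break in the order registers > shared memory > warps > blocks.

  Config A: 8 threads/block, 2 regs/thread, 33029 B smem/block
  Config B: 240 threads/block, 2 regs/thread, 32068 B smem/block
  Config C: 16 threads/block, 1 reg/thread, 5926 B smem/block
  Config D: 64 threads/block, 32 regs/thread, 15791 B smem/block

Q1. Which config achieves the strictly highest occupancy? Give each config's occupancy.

occupancies: A 1/32, B 15/16, C 1/2, D 3/4

Answer: B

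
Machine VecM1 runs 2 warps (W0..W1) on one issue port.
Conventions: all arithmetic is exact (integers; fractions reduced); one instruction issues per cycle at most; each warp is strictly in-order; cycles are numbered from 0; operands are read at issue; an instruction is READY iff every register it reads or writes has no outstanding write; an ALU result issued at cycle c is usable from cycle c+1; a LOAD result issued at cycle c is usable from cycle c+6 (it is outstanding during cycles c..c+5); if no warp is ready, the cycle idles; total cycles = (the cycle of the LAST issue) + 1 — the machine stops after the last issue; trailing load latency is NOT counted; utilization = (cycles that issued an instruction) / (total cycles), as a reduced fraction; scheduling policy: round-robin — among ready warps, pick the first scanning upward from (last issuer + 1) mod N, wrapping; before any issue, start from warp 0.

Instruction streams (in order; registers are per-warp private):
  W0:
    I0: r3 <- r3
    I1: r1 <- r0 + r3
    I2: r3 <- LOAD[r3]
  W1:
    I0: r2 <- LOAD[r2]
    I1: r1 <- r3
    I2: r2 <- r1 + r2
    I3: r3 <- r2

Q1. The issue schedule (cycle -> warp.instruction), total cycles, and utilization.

cycle 0: W0.I0
cycle 1: W1.I0
cycle 2: W0.I1
cycle 3: W1.I1
cycle 4: W0.I2
cycle 5: idle
cycle 6: idle
cycle 7: W1.I2
cycle 8: W1.I3

Answer: 9 cycles, utilization 7/9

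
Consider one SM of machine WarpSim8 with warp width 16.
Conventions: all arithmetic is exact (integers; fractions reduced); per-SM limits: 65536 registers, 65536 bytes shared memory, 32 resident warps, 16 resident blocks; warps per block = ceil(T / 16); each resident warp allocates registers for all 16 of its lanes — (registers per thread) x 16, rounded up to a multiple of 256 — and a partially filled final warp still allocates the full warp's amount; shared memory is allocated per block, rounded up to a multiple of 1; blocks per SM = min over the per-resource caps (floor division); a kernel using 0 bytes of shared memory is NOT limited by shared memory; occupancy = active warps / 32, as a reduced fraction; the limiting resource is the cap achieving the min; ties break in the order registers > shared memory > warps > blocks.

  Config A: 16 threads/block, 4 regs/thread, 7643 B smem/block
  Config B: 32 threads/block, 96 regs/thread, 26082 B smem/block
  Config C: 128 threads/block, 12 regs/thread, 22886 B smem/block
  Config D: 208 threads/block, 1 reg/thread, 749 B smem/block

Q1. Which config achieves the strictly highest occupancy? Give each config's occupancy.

occupancies: A 1/4, B 1/8, C 1/2, D 13/16

Answer: D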